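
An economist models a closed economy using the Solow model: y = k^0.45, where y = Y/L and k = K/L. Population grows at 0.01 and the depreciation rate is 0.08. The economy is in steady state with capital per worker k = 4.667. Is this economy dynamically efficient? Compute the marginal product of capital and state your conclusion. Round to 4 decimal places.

dynamically efficient; MPK ≈ 0.1929

The effective depreciation rate is n + δ = 0.01 + 0.08 = 0.09.
MPK = 0.45·k^(0.45−1) = 0.45·4.667^(-0.55) ≈ 0.1929.
MPK > 0.09, so the economy is dynamically efficient (under-saving).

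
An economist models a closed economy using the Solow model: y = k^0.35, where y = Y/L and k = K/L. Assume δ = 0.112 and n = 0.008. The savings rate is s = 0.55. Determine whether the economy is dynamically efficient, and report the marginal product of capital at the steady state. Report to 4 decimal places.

n + δ = 0.008 + 0.112 = 0.12.
Steady-state k*: s·k^0.35 = 0.12·k gives k* = (0.55/0.12)^(1/0.65) ≈ 10.4040.
MPK = 0.35·10.4040^(-0.65) ≈ 0.0764.
MPK < n+δ = 0.12, so the economy is dynamically inefficient (over-saving).

dynamically inefficient; MPK ≈ 0.0764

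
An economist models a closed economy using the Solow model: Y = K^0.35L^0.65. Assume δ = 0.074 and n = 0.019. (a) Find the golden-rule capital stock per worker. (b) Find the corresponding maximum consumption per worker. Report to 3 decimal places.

(a) k_gold ≈ 7.683; (b) c_gold ≈ 1.327

n + δ = 0.019 + 0.074 = 0.093.
Setting f'(k) = n+δ gives 0.35·k^(0.35−1) = 0.093, hence k_gold = (0.35/0.093)^(1/0.65) ≈ 7.6827.
y_gold = 7.6827^0.35 ≈ 2.0414; c_gold = y_gold − 0.093·k_gold ≈ 1.3269.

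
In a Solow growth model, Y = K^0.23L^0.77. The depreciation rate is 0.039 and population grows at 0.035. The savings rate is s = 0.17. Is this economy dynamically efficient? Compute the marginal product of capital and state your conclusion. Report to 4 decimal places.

dynamically efficient; MPK ≈ 0.1001

n + δ = 0.035 + 0.039 = 0.074.
Steady-state k*: s·k^0.23 = 0.074·k gives k* = (0.17/0.074)^(1/0.77) ≈ 2.9452.
MPK = 0.23·2.9452^(-0.77) ≈ 0.1001.
MPK > n+δ = 0.074, so the economy is dynamically efficient (under-saving).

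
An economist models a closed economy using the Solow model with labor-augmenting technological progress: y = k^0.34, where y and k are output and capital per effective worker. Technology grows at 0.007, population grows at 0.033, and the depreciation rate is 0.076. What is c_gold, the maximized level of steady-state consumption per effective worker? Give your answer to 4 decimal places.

Capital per effective worker breaks even when investment replaces (n + g + δ)·k; here n + g + δ = 0.116.
At the golden rule the marginal product of capital equals n+g+δ: 0.34·k^(0.34−1) = 0.116. Solving, k_gold = (0.34/0.116)^(1/0.66) ≈ 5.1004.
y_gold = 5.1004^0.34 ≈ 1.7401.
c_gold = y_gold − (n+g+δ)·k_gold = 1.7401 − 0.116·5.1004 ≈ 1.1485.

c_gold ≈ 1.1485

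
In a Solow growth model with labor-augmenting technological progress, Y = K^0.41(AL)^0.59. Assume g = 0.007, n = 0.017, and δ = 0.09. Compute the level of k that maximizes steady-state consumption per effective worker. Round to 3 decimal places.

Capital per effective worker breaks even when investment replaces (n + g + δ)·k; here n + g + δ = 0.114.
At the golden rule the marginal product of capital equals n+g+δ: 0.41·k^(0.41−1) = 0.114. Solving, k_gold = (0.41/0.114)^(1/0.59) ≈ 8.7532.

k_gold ≈ 8.753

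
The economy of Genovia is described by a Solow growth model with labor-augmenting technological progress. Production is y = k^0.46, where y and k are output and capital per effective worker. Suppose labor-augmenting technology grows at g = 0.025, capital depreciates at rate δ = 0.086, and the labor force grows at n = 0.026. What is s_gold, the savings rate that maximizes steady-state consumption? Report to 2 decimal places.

s_gold = 0.46

n + g + δ = 0.026 + 0.025 + 0.086 = 0.137.
At the golden rule MPK = n+g+δ, and in any Cobb-Douglas steady state s = (n+g+δ)·k/y = MPK·k/y = capital's share 0.46.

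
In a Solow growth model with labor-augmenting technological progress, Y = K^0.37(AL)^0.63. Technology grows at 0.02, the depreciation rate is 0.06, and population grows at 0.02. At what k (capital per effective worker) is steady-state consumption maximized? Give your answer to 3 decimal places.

k_gold ≈ 7.978

The effective depreciation rate is n + g + δ = 0.02 + 0.02 + 0.06 = 0.1.
Maximizing c = f(k) − (n+g+δ)·k gives f'(k) = n+g+δ, i.e. 0.37·k^(0.37−1) = 0.1, so k_gold = (0.37/0.1)^(1/0.63) ≈ 7.9782.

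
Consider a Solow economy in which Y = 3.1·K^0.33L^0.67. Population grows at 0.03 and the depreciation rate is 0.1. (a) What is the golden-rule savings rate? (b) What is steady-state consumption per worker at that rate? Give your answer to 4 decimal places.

n + δ = 0.03 + 0.1 = 0.13.
For Cobb-Douglas, s_gold equals capital's share: s_gold = 0.33.
Setting f'(k) = n+δ gives 0.33·3.1·k^(0.33−1) = 0.13, hence k_gold = (0.33·3.1/0.13)^(1/0.67) ≈ 21.7376.
y_gold = 3.1·21.7376^0.33 ≈ 8.5633; c_gold = (1−0.33)·y_gold ≈ 5.7374.

(a) s_gold = 0.3300; (b) c_gold ≈ 5.7374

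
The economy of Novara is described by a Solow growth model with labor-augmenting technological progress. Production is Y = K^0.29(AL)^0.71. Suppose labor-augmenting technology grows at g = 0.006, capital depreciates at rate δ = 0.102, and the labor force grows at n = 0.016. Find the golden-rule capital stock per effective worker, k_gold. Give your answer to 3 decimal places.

k_gold ≈ 3.309

Capital per effective worker breaks even when investment replaces (n + g + δ)·k; here n + g + δ = 0.124.
At the golden rule the marginal product of capital equals n+g+δ: 0.29·k^(0.29−1) = 0.124. Solving, k_gold = (0.29/0.124)^(1/0.71) ≈ 3.3089.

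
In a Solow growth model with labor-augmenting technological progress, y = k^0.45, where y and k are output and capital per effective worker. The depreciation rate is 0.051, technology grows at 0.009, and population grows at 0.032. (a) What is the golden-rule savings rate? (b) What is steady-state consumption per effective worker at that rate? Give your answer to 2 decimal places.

Capital per effective worker breaks even when investment replaces (n + g + δ)·k; here n + g + δ = 0.092.
For Cobb-Douglas, s_gold equals capital's share: s_gold = 0.45.
Setting f'(k) = n+g+δ gives 0.45·k^(0.45−1) = 0.092, hence k_gold = (0.45/0.092)^(1/0.55) ≈ 17.9267.
y_gold = 17.9267^0.45 ≈ 3.6650; c_gold = (1−0.45)·y_gold ≈ 2.0158.

(a) s_gold = 0.45; (b) c_gold ≈ 2.02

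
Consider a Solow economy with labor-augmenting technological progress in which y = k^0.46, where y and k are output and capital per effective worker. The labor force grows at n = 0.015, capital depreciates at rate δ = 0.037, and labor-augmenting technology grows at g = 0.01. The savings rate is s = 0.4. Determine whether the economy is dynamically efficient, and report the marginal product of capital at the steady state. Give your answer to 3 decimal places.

dynamically efficient; MPK ≈ 0.071

Break-even investment rate: n + g + δ = 0.015 + 0.01 + 0.037 = 0.062.
Steady-state k*: s·k^0.46 = 0.062·k gives k* = (0.4/0.062)^(1/0.54) ≈ 31.5781.
MPK = 0.46·31.5781^(-0.54) ≈ 0.0713.
MPK > n+g+δ = 0.062, so the economy is dynamically efficient (under-saving).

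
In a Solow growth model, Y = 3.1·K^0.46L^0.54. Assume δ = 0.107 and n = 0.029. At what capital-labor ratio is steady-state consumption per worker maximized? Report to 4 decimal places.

k_gold ≈ 77.6183

n + δ = 0.029 + 0.107 = 0.136.
Golden rule sets MPK = n+δ: 0.46·3.1·k^(0.46−1) = 0.136, so k_gold = (0.46·3.1/0.136)^(1/0.54) ≈ 77.6183.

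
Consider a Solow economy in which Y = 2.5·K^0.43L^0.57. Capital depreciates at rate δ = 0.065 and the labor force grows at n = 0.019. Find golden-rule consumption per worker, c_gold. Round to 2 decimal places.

The effective depreciation rate is n + δ = 0.019 + 0.065 = 0.084.
Golden rule sets MPK = n+δ: 0.43·2.5·k^(0.43−1) = 0.084, so k_gold = (0.43·2.5/0.084)^(1/0.57) ≈ 87.5653.
y_gold = 2.5·87.5653^0.43 ≈ 17.1058.
c_gold = y_gold − (n+δ)·k_gold = 17.1058 − 0.084·87.5653 ≈ 9.7503.

c_gold ≈ 9.75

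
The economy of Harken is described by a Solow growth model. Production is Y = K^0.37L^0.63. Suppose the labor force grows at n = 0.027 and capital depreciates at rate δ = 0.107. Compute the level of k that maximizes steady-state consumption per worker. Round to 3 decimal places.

k_gold ≈ 5.014

The effective depreciation rate is n + δ = 0.027 + 0.107 = 0.134.
At the golden rule the marginal product of capital equals n+δ: 0.37·k^(0.37−1) = 0.134. Solving, k_gold = (0.37/0.134)^(1/0.63) ≈ 5.0136.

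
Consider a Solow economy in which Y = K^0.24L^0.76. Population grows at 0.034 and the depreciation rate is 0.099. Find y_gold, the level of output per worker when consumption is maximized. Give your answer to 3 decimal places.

Capital per worker breaks even when investment replaces (n + δ)·k; here n + δ = 0.133.
Setting f'(k) = n+δ gives 0.24·k^(0.24−1) = 0.133, hence k_gold = (0.24/0.133)^(1/0.76) ≈ 2.1743.
Output: y_gold = k_gold^0.24 = 2.1743^0.24 ≈ 1.2049.

y_gold ≈ 1.205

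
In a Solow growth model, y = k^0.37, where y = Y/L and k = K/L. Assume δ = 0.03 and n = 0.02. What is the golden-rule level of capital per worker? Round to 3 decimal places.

n + δ = 0.02 + 0.03 = 0.05.
Setting f'(k) = n+δ gives 0.37·k^(0.37−1) = 0.05, hence k_gold = (0.37/0.05)^(1/0.63) ≈ 23.9736.

k_gold ≈ 23.974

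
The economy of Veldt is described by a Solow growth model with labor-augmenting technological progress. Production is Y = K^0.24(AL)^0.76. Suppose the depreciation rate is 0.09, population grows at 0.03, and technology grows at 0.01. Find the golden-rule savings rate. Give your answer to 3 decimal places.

s_gold = 0.240

Break-even investment rate: n + g + δ = 0.03 + 0.01 + 0.09 = 0.13.
At the golden rule MPK = n+g+δ, and in any Cobb-Douglas steady state s = (n+g+δ)·k/y = MPK·k/y = capital's share 0.24.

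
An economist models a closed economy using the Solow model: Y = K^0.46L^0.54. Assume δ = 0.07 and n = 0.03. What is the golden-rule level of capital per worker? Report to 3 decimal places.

The effective depreciation rate is n + δ = 0.03 + 0.07 = 0.1.
At the golden rule the marginal product of capital equals n+δ: 0.46·k^(0.46−1) = 0.1. Solving, k_gold = (0.46/0.1)^(1/0.54) ≈ 16.8783.

k_gold ≈ 16.878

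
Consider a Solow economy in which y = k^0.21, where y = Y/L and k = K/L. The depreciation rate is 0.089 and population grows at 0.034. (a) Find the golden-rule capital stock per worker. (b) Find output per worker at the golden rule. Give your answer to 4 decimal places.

(a) k_gold ≈ 1.9682; (b) y_gold ≈ 1.1528

n + δ = 0.034 + 0.089 = 0.123.
Setting f'(k) = n+δ gives 0.21·k^(0.21−1) = 0.123, hence k_gold = (0.21/0.123)^(1/0.79) ≈ 1.9682.
y_gold = 1.9682^0.21 ≈ 1.1528.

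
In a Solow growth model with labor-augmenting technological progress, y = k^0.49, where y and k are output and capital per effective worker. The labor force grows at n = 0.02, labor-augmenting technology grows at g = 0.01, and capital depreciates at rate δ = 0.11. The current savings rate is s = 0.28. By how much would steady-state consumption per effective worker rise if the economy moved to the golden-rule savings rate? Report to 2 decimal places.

Δc ≈ 0.30

n + g + δ = 0.02 + 0.01 + 0.11 = 0.14.
Current steady state (s = 0.28): k* = (0.28/0.14)^(1/0.51) ≈ 3.8927, y* = 3.8927^0.49 ≈ 1.9464, c* = (1−0.28)·1.9464 ≈ 1.4014.
At the golden rule the marginal product of capital equals n+g+δ: 0.49·k^(0.49−1) = 0.14. Solving, k_gold = (0.49/0.14)^(1/0.51) ≈ 11.6627.
y_gold = 11.6627^0.49 ≈ 3.3322, c_gold = y_gold − 0.14·k_gold ≈ 1.6994.
Gain: Δc = 1.6994 − 1.4014 ≈ 0.2980.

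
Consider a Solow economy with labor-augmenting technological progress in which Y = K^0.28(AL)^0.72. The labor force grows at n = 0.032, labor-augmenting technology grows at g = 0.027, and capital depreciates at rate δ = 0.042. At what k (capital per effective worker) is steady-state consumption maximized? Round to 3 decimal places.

k_gold ≈ 4.121

n + g + δ = 0.032 + 0.027 + 0.042 = 0.101.
Maximizing c = f(k) − (n+g+δ)·k gives f'(k) = n+g+δ, i.e. 0.28·k^(0.28−1) = 0.101, so k_gold = (0.28/0.101)^(1/0.72) ≈ 4.1215.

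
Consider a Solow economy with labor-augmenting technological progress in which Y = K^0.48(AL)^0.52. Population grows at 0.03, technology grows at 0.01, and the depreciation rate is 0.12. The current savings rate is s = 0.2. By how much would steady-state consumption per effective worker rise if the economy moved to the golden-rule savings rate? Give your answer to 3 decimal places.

Δc ≈ 0.451

The effective depreciation rate is n + g + δ = 0.03 + 0.01 + 0.12 = 0.16.
Current steady state (s = 0.2): k* = (0.2/0.16)^(1/0.52) ≈ 1.5359, y* = 1.5359^0.48 ≈ 1.2287, c* = (1−0.2)·1.2287 ≈ 0.9830.
Maximizing c = f(k) − (n+g+δ)·k gives f'(k) = n+g+δ, i.e. 0.48·k^(0.48−1) = 0.16, so k_gold = (0.48/0.16)^(1/0.52) ≈ 8.2707.
y_gold = 8.2707^0.48 ≈ 2.7569, c_gold = y_gold − 0.16·k_gold ≈ 1.4336.
Gain: Δc = 1.4336 − 0.9830 ≈ 0.4506.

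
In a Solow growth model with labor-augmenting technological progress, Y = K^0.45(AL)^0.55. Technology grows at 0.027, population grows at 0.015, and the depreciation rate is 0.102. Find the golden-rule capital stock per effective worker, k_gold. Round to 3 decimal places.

k_gold ≈ 7.938

n + g + δ = 0.015 + 0.027 + 0.102 = 0.144.
Golden rule sets MPK = n+g+δ: 0.45·k^(0.45−1) = 0.144, so k_gold = (0.45/0.144)^(1/0.55) ≈ 7.9383.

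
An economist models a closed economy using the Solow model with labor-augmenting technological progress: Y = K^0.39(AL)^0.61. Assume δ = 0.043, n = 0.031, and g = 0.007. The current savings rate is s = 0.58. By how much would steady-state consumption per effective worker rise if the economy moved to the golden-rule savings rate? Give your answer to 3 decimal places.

Δc ≈ 0.188

Break-even investment rate: n + g + δ = 0.031 + 0.007 + 0.043 = 0.081.
Current steady state (s = 0.58): k* = (0.58/0.081)^(1/0.61) ≈ 25.2084, y* = 25.2084^0.39 ≈ 3.5205, c* = (1−0.58)·3.5205 ≈ 1.4786.
Maximizing c = f(k) − (n+g+δ)·k gives f'(k) = n+g+δ, i.e. 0.39·k^(0.39−1) = 0.081, so k_gold = (0.39/0.081)^(1/0.61) ≈ 13.1517.
y_gold = 13.1517^0.39 ≈ 2.7315, c_gold = y_gold − 0.081·k_gold ≈ 1.6662.
Gain: Δc = 1.6662 − 1.4786 ≈ 0.1876.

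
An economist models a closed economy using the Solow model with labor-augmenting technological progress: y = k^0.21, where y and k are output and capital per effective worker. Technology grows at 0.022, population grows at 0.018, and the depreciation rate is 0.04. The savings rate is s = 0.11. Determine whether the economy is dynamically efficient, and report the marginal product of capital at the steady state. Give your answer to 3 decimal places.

Capital per effective worker breaks even when investment replaces (n + g + δ)·k; here n + g + δ = 0.08.
Steady-state k*: s·k^0.21 = 0.08·k gives k* = (0.11/0.08)^(1/0.79) ≈ 1.4965.
MPK = 0.21·1.4965^(-0.79) ≈ 0.1527.
MPK > n+g+δ = 0.08, so the economy is dynamically efficient (under-saving).

dynamically efficient; MPK ≈ 0.153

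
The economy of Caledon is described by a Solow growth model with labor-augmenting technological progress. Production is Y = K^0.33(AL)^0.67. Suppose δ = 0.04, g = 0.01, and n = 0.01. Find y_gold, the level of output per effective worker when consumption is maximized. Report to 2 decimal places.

y_gold ≈ 2.32

The effective depreciation rate is n + g + δ = 0.01 + 0.01 + 0.04 = 0.06.
Setting f'(k) = n+g+δ gives 0.33·k^(0.33−1) = 0.06, hence k_gold = (0.33/0.06)^(1/0.67) ≈ 12.7356.
Output: y_gold = k_gold^0.33 = 12.7356^0.33 ≈ 2.3156.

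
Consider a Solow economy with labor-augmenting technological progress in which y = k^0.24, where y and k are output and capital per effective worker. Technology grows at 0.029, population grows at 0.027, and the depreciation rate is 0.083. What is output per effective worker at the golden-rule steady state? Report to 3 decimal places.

The effective depreciation rate is n + g + δ = 0.027 + 0.029 + 0.083 = 0.139.
Maximizing c = f(k) − (n+g+δ)·k gives f'(k) = n+g+δ, i.e. 0.24·k^(0.24−1) = 0.139, so k_gold = (0.24/0.139)^(1/0.76) ≈ 2.0516.
Output: y_gold = k_gold^0.24 = 2.0516^0.24 ≈ 1.1882.

y_gold ≈ 1.188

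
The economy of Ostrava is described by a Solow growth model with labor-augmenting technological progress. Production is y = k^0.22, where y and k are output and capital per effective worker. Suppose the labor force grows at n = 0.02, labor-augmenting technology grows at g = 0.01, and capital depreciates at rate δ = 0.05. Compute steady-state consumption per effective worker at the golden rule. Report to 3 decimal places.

n + g + δ = 0.02 + 0.01 + 0.05 = 0.08.
Maximizing c = f(k) − (n+g+δ)·k gives f'(k) = n+g+δ, i.e. 0.22·k^(0.22−1) = 0.08, so k_gold = (0.22/0.08)^(1/0.78) ≈ 3.6580.
y_gold = 3.6580^0.22 ≈ 1.3302.
c_gold = y_gold − (n+g+δ)·k_gold = 1.3302 − 0.08·3.6580 ≈ 1.0375.

c_gold ≈ 1.038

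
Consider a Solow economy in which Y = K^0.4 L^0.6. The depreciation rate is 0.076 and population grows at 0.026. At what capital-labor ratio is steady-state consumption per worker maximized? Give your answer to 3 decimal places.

Break-even investment rate: n + δ = 0.026 + 0.076 = 0.102.
Maximizing c = f(k) − (n+δ)·k gives f'(k) = n+δ, i.e. 0.4·k^(0.4−1) = 0.102, so k_gold = (0.4/0.102)^(1/0.6) ≈ 9.7521.

k_gold ≈ 9.752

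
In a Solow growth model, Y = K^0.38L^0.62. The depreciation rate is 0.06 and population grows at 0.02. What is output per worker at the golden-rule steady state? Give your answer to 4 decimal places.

y_gold ≈ 2.5986

n + δ = 0.02 + 0.06 = 0.08.
At the golden rule the marginal product of capital equals n+δ: 0.38·k^(0.38−1) = 0.08. Solving, k_gold = (0.38/0.08)^(1/0.62) ≈ 12.3436.
Output: y_gold = k_gold^0.38 = 12.3436^0.38 ≈ 2.5986.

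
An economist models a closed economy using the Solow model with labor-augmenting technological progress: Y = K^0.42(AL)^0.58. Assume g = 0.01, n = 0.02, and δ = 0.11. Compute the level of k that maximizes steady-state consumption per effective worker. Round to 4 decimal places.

Capital per effective worker breaks even when investment replaces (n + g + δ)·k; here n + g + δ = 0.14.
Maximizing c = f(k) − (n+g+δ)·k gives f'(k) = n+g+δ, i.e. 0.42·k^(0.42−1) = 0.14, so k_gold = (0.42/0.14)^(1/0.58) ≈ 6.6470.

k_gold ≈ 6.6470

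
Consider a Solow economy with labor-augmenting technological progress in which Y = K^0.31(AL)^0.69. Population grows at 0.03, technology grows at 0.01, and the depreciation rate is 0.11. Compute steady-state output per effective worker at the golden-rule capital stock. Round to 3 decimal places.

y_gold ≈ 1.386

n + g + δ = 0.03 + 0.01 + 0.11 = 0.15.
Maximizing c = f(k) − (n+g+δ)·k gives f'(k) = n+g+δ, i.e. 0.31·k^(0.31−1) = 0.15, so k_gold = (0.31/0.15)^(1/0.69) ≈ 2.8636.
Output: y_gold = k_gold^0.31 = 2.8636^0.31 ≈ 1.3856.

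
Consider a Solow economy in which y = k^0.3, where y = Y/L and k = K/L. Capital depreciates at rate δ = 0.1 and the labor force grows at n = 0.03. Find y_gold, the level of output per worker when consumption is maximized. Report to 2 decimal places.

Capital per worker breaks even when investment replaces (n + δ)·k; here n + δ = 0.13.
Golden rule sets MPK = n+δ: 0.3·k^(0.3−1) = 0.13, so k_gold = (0.3/0.13)^(1/0.7) ≈ 3.3024.
Output: y_gold = k_gold^0.3 = 3.3024^0.3 ≈ 1.4310.

y_gold ≈ 1.43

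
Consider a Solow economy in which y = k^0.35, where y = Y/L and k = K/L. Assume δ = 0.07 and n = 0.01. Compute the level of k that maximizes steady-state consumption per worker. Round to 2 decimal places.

k_gold ≈ 9.69

n + δ = 0.01 + 0.07 = 0.08.
Golden rule sets MPK = n+δ: 0.35·k^(0.35−1) = 0.08, so k_gold = (0.35/0.08)^(1/0.65) ≈ 9.6855.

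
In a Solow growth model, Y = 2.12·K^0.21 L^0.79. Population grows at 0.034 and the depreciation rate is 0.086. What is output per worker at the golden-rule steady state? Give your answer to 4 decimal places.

Capital per worker breaks even when investment replaces (n + δ)·k; here n + δ = 0.12.
At the golden rule the marginal product of capital equals n+δ: 0.21·2.12·k^(0.21−1) = 0.12. Solving, k_gold = (0.21·2.12/0.12)^(1/0.79) ≈ 5.2569.
Output: y_gold = 2.12·k_gold^0.21 = 2.12·5.2569^0.21 ≈ 3.0039.

y_gold ≈ 3.0039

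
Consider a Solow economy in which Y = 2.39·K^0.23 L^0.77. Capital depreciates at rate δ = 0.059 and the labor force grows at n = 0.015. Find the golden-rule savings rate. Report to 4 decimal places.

s_gold = 0.2300

The effective depreciation rate is n + δ = 0.015 + 0.059 = 0.074.
At the golden rule MPK = n+δ, and in any Cobb-Douglas steady state s = (n+δ)·k/y = MPK·k/y = capital's share 0.23.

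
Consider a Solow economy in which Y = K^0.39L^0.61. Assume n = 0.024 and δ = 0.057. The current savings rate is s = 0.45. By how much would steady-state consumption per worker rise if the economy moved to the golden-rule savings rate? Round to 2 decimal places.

The effective depreciation rate is n + δ = 0.024 + 0.057 = 0.081.
Current steady state (s = 0.45): k* = (0.45/0.081)^(1/0.61) ≈ 16.6289, y* = 16.6289^0.39 ≈ 2.9932, c* = (1−0.45)·2.9932 ≈ 1.6463.
Setting f'(k) = n+δ gives 0.39·k^(0.39−1) = 0.081, hence k_gold = (0.39/0.081)^(1/0.61) ≈ 13.1517.
y_gold = 13.1517^0.39 ≈ 2.7315, c_gold = y_gold − 0.081·k_gold ≈ 1.6662.
Gain: Δc = 1.6662 − 1.6463 ≈ 0.0200.

Δc ≈ 0.02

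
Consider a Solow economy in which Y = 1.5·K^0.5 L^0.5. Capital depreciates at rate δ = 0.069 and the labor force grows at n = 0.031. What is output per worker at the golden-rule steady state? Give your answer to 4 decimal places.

y_gold ≈ 11.2500

n + δ = 0.031 + 0.069 = 0.1.
Golden rule sets MPK = n+δ: 0.5·1.5·k^(0.5−1) = 0.1, so k_gold = (0.5·1.5/0.1)^(1/0.5) ≈ 56.2500.
Output: y_gold = 1.5·k_gold^0.5 = 1.5·56.2500^0.5 ≈ 11.2500.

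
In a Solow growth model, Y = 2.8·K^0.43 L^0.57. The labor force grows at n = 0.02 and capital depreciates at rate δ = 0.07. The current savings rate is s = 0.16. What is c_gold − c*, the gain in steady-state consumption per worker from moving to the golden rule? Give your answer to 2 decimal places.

Δc ≈ 3.40

The effective depreciation rate is n + δ = 0.02 + 0.07 = 0.09.
Current steady state (s = 0.16): k* = (0.16·2.8/0.09)^(1/0.57) ≈ 16.7059, y* = 2.8·16.7059^0.43 ≈ 9.3971, c* = (1−0.16)·9.3971 ≈ 7.8935.
Setting f'(k) = n+δ gives 0.43·2.8·k^(0.43−1) = 0.09, hence k_gold = (0.43·2.8/0.09)^(1/0.57) ≈ 94.6482.
y_gold = 2.8·94.6482^0.43 ≈ 19.8101, c_gold = y_gold − 0.09·k_gold ≈ 11.2917.
Gain: Δc = 11.2917 − 7.8935 ≈ 3.3982.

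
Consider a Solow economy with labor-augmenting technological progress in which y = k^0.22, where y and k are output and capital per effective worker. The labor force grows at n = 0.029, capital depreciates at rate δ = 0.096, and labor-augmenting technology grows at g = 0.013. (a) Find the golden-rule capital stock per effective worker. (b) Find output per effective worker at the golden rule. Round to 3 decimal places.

(a) k_gold ≈ 1.818; (b) y_gold ≈ 1.141

Break-even investment rate: n + g + δ = 0.029 + 0.013 + 0.096 = 0.138.
At the golden rule the marginal product of capital equals n+g+δ: 0.22·k^(0.22−1) = 0.138. Solving, k_gold = (0.22/0.138)^(1/0.78) ≈ 1.8183.
y_gold = 1.8183^0.22 ≈ 1.1406.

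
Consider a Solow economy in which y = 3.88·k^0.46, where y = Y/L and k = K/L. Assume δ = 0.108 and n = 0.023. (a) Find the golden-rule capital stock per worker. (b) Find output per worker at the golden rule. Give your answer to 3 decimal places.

n + δ = 0.023 + 0.108 = 0.131.
At the golden rule the marginal product of capital equals n+δ: 0.46·3.88·k^(0.46−1) = 0.131. Solving, k_gold = (0.46·3.88/0.131)^(1/0.54) ≈ 126.0635.
y_gold = 3.88·126.0635^0.46 ≈ 35.9007.

(a) k_gold ≈ 126.064; (b) y_gold ≈ 35.901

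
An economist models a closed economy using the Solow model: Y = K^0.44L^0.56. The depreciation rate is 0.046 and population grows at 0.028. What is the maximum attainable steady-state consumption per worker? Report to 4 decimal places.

The effective depreciation rate is n + δ = 0.028 + 0.046 = 0.074.
Maximizing c = f(k) − (n+δ)·k gives f'(k) = n+δ, i.e. 0.44·k^(0.44−1) = 0.074, so k_gold = (0.44/0.074)^(1/0.56) ≈ 24.1289.
y_gold = 24.1289^0.44 ≈ 4.0580.
c_gold = y_gold − (n+δ)·k_gold = 4.0580 − 0.074·24.1289 ≈ 2.2725.

c_gold ≈ 2.2725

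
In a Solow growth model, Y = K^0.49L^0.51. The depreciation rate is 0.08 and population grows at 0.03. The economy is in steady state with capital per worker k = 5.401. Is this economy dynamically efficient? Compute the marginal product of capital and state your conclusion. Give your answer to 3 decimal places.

n + δ = 0.03 + 0.08 = 0.11.
MPK = 0.49·k^(0.49−1) = 0.49·5.401^(-0.51) ≈ 0.2073.
MPK > 0.11, so the economy is dynamically efficient (under-saving).

dynamically efficient; MPK ≈ 0.207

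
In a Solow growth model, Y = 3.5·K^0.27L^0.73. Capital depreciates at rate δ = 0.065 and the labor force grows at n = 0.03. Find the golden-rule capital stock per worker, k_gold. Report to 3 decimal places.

Break-even investment rate: n + δ = 0.03 + 0.065 = 0.095.
Golden rule sets MPK = n+δ: 0.27·3.5·k^(0.27−1) = 0.095, so k_gold = (0.27·3.5/0.095)^(1/0.73) ≈ 23.2661.

k_gold ≈ 23.266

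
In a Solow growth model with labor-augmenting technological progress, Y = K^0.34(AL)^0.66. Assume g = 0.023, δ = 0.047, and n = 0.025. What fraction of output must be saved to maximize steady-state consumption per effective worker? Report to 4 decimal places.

Capital per effective worker breaks even when investment replaces (n + g + δ)·k; here n + g + δ = 0.095.
At the golden rule MPK = n+g+δ, and in any Cobb-Douglas steady state s = (n+g+δ)·k/y = MPK·k/y = capital's share 0.34.

s_gold = 0.3400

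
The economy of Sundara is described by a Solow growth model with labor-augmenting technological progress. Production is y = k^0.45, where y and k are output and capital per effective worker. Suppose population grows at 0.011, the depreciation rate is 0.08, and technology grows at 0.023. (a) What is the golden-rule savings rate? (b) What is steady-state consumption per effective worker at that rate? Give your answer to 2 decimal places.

(a) s_gold = 0.45; (b) c_gold ≈ 1.69

Capital per effective worker breaks even when investment replaces (n + g + δ)·k; here n + g + δ = 0.114.
For Cobb-Douglas, s_gold equals capital's share: s_gold = 0.45.
Maximizing c = f(k) − (n+g+δ)·k gives f'(k) = n+g+δ, i.e. 0.45·k^(0.45−1) = 0.114, so k_gold = (0.45/0.114)^(1/0.55) ≈ 12.1394.
y_gold = 12.1394^0.45 ≈ 3.0753; c_gold = (1−0.45)·y_gold ≈ 1.6914.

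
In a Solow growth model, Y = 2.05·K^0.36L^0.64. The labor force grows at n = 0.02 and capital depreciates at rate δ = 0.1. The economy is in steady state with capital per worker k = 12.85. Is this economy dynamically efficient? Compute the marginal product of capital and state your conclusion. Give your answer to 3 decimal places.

dynamically efficient; MPK ≈ 0.144

Break-even investment rate: n + δ = 0.02 + 0.1 = 0.12.
MPK = 0.36·2.05·k^(0.36−1) = 0.36·2.05·12.85^(-0.64) ≈ 0.1440.
MPK > 0.12, so the economy is dynamically efficient (under-saving).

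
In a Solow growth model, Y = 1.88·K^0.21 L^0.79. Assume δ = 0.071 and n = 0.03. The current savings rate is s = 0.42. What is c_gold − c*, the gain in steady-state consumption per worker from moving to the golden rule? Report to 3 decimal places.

Δc ≈ 0.250

Break-even investment rate: n + δ = 0.03 + 0.071 = 0.101.
Current steady state (s = 0.42): k* = (0.42·1.88/0.101)^(1/0.79) ≈ 13.5048, y* = 1.88·13.5048^0.21 ≈ 3.2476, c* = (1−0.42)·3.2476 ≈ 1.8836.
Golden rule sets MPK = n+δ: 0.21·1.88·k^(0.21−1) = 0.101, so k_gold = (0.21·1.88/0.101)^(1/0.79) ≈ 5.6161.
y_gold = 1.88·5.6161^0.21 ≈ 2.7011, c_gold = y_gold − 0.101·k_gold ≈ 2.1339.
Gain: Δc = 2.1339 − 1.8836 ≈ 0.2503.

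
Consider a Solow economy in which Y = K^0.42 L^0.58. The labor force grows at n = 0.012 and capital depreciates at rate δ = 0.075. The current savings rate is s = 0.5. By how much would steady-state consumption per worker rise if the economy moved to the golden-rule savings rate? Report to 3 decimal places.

Δc ≈ 0.040

n + δ = 0.012 + 0.075 = 0.087.
Current steady state (s = 0.5): k* = (0.5/0.087)^(1/0.58) ≈ 20.3891, y* = 20.3891^0.42 ≈ 3.5477, c* = (1−0.5)·3.5477 ≈ 1.7739.
At the golden rule the marginal product of capital equals n+δ: 0.42·k^(0.42−1) = 0.087. Solving, k_gold = (0.42/0.087)^(1/0.58) ≈ 15.0954.
y_gold = 15.0954^0.42 ≈ 3.1269, c_gold = y_gold − 0.087·k_gold ≈ 1.8136.
Gain: Δc = 1.8136 − 1.7739 ≈ 0.0398.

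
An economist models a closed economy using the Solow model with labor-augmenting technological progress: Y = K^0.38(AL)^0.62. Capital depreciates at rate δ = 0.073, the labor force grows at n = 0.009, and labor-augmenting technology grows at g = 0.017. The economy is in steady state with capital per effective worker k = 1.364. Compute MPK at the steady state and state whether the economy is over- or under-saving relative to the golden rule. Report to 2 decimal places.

under-saving; MPK ≈ 0.31

Capital per effective worker breaks even when investment replaces (n + g + δ)·k; here n + g + δ = 0.099.
MPK = 0.38·k^(0.38−1) = 0.38·1.364^(-0.62) ≈ 0.3135.
MPK > 0.099, so the economy is dynamically efficient (under-saving).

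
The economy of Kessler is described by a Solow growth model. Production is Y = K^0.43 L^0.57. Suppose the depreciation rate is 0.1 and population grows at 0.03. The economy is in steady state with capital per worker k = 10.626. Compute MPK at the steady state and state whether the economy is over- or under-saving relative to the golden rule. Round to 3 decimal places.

Capital per worker breaks even when investment replaces (n + δ)·k; here n + δ = 0.13.
MPK = 0.43·k^(0.43−1) = 0.43·10.626^(-0.57) ≈ 0.1118.
MPK < 0.13, so the economy is dynamically inefficient (over-saving).

over-saving; MPK ≈ 0.112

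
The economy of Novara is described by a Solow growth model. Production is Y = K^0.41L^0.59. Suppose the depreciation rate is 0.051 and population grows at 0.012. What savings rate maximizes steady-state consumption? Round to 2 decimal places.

s_gold = 0.41

The effective depreciation rate is n + δ = 0.012 + 0.051 = 0.063.
At the golden rule MPK = n+δ, and in any Cobb-Douglas steady state s = (n+δ)·k/y = MPK·k/y = capital's share 0.41.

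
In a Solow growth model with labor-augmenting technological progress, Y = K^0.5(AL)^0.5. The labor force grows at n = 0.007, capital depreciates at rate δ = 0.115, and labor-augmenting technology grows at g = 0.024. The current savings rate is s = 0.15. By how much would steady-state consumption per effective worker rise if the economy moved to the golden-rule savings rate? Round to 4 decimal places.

Δc ≈ 0.8390

Capital per effective worker breaks even when investment replaces (n + g + δ)·k; here n + g + δ = 0.146.
Current steady state (s = 0.15): k* = (0.15/0.146)^(1/0.5) ≈ 1.0555, y* = 1.0555^0.5 ≈ 1.0274, c* = (1−0.15)·1.0274 ≈ 0.8733.
At the golden rule the marginal product of capital equals n+g+δ: 0.5·k^(0.5−1) = 0.146. Solving, k_gold = (0.5/0.146)^(1/0.5) ≈ 11.7283.
y_gold = 11.7283^0.5 ≈ 3.4247, c_gold = y_gold − 0.146·k_gold ≈ 1.7123.
Gain: Δc = 1.7123 − 0.8733 ≈ 0.8390.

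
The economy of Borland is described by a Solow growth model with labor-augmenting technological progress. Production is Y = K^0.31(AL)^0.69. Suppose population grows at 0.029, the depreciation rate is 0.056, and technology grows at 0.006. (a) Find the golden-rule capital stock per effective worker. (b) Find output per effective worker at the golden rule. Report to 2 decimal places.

(a) k_gold ≈ 5.91; (b) y_gold ≈ 1.73

Capital per effective worker breaks even when investment replaces (n + g + δ)·k; here n + g + δ = 0.091.
At the golden rule the marginal product of capital equals n+g+δ: 0.31·k^(0.31−1) = 0.091. Solving, k_gold = (0.31/0.091)^(1/0.69) ≈ 5.9085.
y_gold = 5.9085^0.31 ≈ 1.7344.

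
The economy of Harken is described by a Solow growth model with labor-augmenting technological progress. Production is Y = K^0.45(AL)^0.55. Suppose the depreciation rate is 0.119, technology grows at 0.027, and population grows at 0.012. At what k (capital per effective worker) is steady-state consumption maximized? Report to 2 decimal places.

The effective depreciation rate is n + g + δ = 0.012 + 0.027 + 0.119 = 0.158.
Setting f'(k) = n+g+δ gives 0.45·k^(0.45−1) = 0.158, hence k_gold = (0.45/0.158)^(1/0.55) ≈ 6.7060.

k_gold ≈ 6.71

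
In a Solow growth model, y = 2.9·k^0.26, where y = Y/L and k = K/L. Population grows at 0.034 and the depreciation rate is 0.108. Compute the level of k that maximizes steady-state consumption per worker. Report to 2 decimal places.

k_gold ≈ 9.55

Capital per worker breaks even when investment replaces (n + δ)·k; here n + δ = 0.142.
Setting f'(k) = n+δ gives 0.26·2.9·k^(0.26−1) = 0.142, hence k_gold = (0.26·2.9/0.142)^(1/0.74) ≈ 9.5464.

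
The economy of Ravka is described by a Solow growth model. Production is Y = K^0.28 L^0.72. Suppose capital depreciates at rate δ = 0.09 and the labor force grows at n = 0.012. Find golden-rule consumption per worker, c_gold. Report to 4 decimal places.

c_gold ≈ 1.0663

Capital per worker breaks even when investment replaces (n + δ)·k; here n + δ = 0.102.
At the golden rule the marginal product of capital equals n+δ: 0.28·k^(0.28−1) = 0.102. Solving, k_gold = (0.28/0.102)^(1/0.72) ≈ 4.0654.
y_gold = 4.0654^0.28 ≈ 1.4810.
c_gold = y_gold − (n+δ)·k_gold = 1.4810 − 0.102·4.0654 ≈ 1.0663.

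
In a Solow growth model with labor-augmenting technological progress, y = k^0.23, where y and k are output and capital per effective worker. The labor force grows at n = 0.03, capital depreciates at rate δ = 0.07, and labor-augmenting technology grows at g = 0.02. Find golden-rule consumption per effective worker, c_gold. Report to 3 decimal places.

c_gold ≈ 0.935

Break-even investment rate: n + g + δ = 0.03 + 0.02 + 0.07 = 0.12.
Golden rule sets MPK = n+g+δ: 0.23·k^(0.23−1) = 0.12, so k_gold = (0.23/0.12)^(1/0.77) ≈ 2.3278.
y_gold = 2.3278^0.23 ≈ 1.2145.
c_gold = y_gold − (n+g+δ)·k_gold = 1.2145 − 0.12·2.3278 ≈ 0.9352.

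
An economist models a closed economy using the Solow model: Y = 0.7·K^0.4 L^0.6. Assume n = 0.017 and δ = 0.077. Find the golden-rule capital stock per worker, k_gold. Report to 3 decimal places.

The effective depreciation rate is n + δ = 0.017 + 0.077 = 0.094.
Golden rule sets MPK = n+δ: 0.4·0.7·k^(0.4−1) = 0.094, so k_gold = (0.4·0.7/0.094)^(1/0.6) ≈ 6.1667.

k_gold ≈ 6.167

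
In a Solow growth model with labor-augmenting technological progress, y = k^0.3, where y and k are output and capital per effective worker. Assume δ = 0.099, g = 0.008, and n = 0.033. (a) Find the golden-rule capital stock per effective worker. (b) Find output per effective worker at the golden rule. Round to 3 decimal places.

(a) k_gold ≈ 2.971; (b) y_gold ≈ 1.386

Break-even investment rate: n + g + δ = 0.033 + 0.008 + 0.099 = 0.14.
Setting f'(k) = n+g+δ gives 0.3·k^(0.3−1) = 0.14, hence k_gold = (0.3/0.14)^(1/0.7) ≈ 2.9706.
y_gold = 2.9706^0.3 ≈ 1.3863.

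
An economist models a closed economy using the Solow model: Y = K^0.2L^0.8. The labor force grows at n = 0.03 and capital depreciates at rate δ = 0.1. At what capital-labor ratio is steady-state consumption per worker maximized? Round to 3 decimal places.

The effective depreciation rate is n + δ = 0.03 + 0.1 = 0.13.
Maximizing c = f(k) − (n+δ)·k gives f'(k) = n+δ, i.e. 0.2·k^(0.2−1) = 0.13, so k_gold = (0.2/0.13)^(1/0.8) ≈ 1.7134.

k_gold ≈ 1.713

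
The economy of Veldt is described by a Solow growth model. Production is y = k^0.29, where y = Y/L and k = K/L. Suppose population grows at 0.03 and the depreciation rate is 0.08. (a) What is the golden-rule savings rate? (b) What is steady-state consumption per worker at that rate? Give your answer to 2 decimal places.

(a) s_gold = 0.29; (b) c_gold ≈ 1.05

The effective depreciation rate is n + δ = 0.03 + 0.08 = 0.11.
For Cobb-Douglas, s_gold equals capital's share: s_gold = 0.29.
Golden rule sets MPK = n+δ: 0.29·k^(0.29−1) = 0.11, so k_gold = (0.29/0.11)^(1/0.71) ≈ 3.9171.
y_gold = 3.9171^0.29 ≈ 1.4858; c_gold = (1−0.29)·y_gold ≈ 1.0549.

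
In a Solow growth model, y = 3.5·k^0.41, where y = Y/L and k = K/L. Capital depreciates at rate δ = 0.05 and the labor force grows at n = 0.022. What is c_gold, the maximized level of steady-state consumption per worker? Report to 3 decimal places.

Break-even investment rate: n + δ = 0.022 + 0.05 = 0.072.
Golden rule sets MPK = n+δ: 0.41·3.5·k^(0.41−1) = 0.072, so k_gold = (0.41·3.5/0.072)^(1/0.59) ≈ 159.4319.
y_gold = 3.5·159.4319^0.41 ≈ 27.9978.
c_gold = y_gold − (n+δ)·k_gold = 27.9978 − 0.072·159.4319 ≈ 16.5187.

c_gold ≈ 16.519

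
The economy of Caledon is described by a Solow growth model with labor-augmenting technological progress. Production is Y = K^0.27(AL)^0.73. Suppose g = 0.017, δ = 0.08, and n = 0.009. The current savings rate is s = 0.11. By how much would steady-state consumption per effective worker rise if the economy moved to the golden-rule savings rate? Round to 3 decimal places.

Capital per effective worker breaks even when investment replaces (n + g + δ)·k; here n + g + δ = 0.106.
Current steady state (s = 0.11): k* = (0.11/0.106)^(1/0.73) ≈ 1.0521, y* = 1.0521^0.27 ≈ 1.0138, c* = (1−0.11)·1.0138 ≈ 0.9023.
Setting f'(k) = n+g+δ gives 0.27·k^(0.27−1) = 0.106, hence k_gold = (0.27/0.106)^(1/0.73) ≈ 3.5995.
y_gold = 3.5995^0.27 ≈ 1.4131, c_gold = y_gold − 0.106·k_gold ≈ 1.0316.
Gain: Δc = 1.0316 − 0.9023 ≈ 0.1293.

Δc ≈ 0.129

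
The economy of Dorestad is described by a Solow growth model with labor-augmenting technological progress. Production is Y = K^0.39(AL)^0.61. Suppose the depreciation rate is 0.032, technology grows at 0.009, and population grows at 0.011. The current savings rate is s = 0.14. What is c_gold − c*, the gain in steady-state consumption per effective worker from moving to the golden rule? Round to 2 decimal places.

Break-even investment rate: n + g + δ = 0.011 + 0.009 + 0.032 = 0.052.
Current steady state (s = 0.14): k* = (0.14/0.052)^(1/0.61) ≈ 5.0713, y* = 5.0713^0.39 ≈ 1.8836, c* = (1−0.14)·1.8836 ≈ 1.6199.
Setting f'(k) = n+g+δ gives 0.39·k^(0.39−1) = 0.052, hence k_gold = (0.39/0.052)^(1/0.61) ≈ 27.1974.
y_gold = 27.1974^0.39 ≈ 3.6263, c_gold = y_gold − 0.052·k_gold ≈ 2.2121.
Gain: Δc = 2.2121 − 1.6199 ≈ 0.5921.

Δc ≈ 0.59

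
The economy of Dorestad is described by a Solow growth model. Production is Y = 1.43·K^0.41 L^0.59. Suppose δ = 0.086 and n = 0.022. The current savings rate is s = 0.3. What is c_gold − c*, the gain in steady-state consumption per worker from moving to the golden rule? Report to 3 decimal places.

Δc ≈ 0.123

n + δ = 0.022 + 0.086 = 0.108.
Current steady state (s = 0.3): k* = (0.3·1.43/0.108)^(1/0.59) ≈ 10.3588, y* = 1.43·10.3588^0.41 ≈ 3.7292, c* = (1−0.3)·3.7292 ≈ 2.6104.
Setting f'(k) = n+δ gives 0.41·1.43·k^(0.41−1) = 0.108, hence k_gold = (0.41·1.43/0.108)^(1/0.59) ≈ 17.5893.
y_gold = 1.43·17.5893^0.41 ≈ 4.6333, c_gold = y_gold − 0.108·k_gold ≈ 2.7336.
Gain: Δc = 2.7336 − 2.6104 ≈ 0.1232.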